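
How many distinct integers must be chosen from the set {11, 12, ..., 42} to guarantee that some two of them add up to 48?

20

A set avoiding the sum 48 can contain at most one of each pair {x, 48−x}, plus the 6 elements whose complement lies outside the range or equal to its own complement.
The integers 24, …, 42 (19 of them) are such a set: any two sum to at least 24+25 = 49 > 48.
Any 20th integer completes one of the 13 pairs, so 20 choices force a sum of 48.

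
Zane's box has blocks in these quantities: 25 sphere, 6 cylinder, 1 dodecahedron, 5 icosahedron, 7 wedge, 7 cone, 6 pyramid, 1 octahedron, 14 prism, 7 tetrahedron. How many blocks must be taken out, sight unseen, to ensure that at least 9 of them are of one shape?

An adversary could hand out at most 8 blocks per shape (8 shapes run out sooner): 8 + 6 + 1 + 5 + 7 + 7 + 6 + 1 + 8 + 7 = 56 blocks and still no shape has 9.
One more block lands in a shape already at 8, so 57 draws are enough and 56 are not.

57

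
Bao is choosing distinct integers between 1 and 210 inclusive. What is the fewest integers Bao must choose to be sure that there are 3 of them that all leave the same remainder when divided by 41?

The 41 residue classes mod 41 are the pigeonholes.
With 82 integers one could put 2 in each residue class and have no class reach 3.
The 83rd integer pushes some class to 3, so 41·2 + 1 = 83.

83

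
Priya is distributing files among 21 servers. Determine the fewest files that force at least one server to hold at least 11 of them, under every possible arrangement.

211

With 210 files one could put exactly 10 in each of the 21 servers, and no server would reach 11.
One more file must land in a server that already has 10, giving it 11.
So 21 × 10 + 1 = 211 files are required.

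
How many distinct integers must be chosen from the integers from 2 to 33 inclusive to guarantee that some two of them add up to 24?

23

Two chosen integers sum to 24 exactly when both halves of some pair {x, 24−x} with 2 ≤ x ≤ 24−x ≤ 22 are chosen — 10 such pairs.
The remaining 12 elements (those with no distinct partner in range) can never complete a 24-sum, so the worst case takes all of them and one from each pair: 12 + 10 = 22.
By the pigeonhole principle, the 23rd integer has to be the second member of some pair, so 22 + 1 = 23.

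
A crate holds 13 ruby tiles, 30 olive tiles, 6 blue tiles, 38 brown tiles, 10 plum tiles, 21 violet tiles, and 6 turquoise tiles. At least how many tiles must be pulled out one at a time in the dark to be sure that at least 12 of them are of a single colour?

An adversary could hand out at most 11 tiles per colour (blue, plum, turquoise run out sooner): 11 + 11 + 6 + 11 + 10 + 11 + 6 = 66 tiles and still no colour has 12.
One more tile lands in a colour already at 11, so 67 draws are enough and 66 are not.

67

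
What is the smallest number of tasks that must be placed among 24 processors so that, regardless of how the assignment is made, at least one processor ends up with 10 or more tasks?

With 216 tasks one could put exactly 9 in each of the 24 processors, and no processor would reach 10.
By pigeonhole, one more task must land in a processor that already has 9, giving it 10.
So 24 × 9 + 1 = 217 tasks are required.

217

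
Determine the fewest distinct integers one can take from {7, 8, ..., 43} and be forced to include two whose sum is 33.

28

A set avoiding the sum 33 can contain at most one of each pair {x, 33−x}, plus the 17 elements whose complement lies outside the range.
The integers 17, …, 43 (27 of them) are such a set: any two sum to at least 17+18 = 35 > 33.
Any 28th integer completes one of the 10 pairs, so 28 choices force a sum of 33.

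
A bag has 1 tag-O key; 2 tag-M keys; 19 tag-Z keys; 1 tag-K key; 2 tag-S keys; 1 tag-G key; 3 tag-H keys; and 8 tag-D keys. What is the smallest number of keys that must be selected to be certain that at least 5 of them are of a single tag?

19

By pigeonhole, put each drawn key into a box by tag. The largest draw with every box below 5 takes min(count, 4) from each tag; tags with fewer than 4 contribute all they have.
Σ min(cᵢ, 4) = 1 + 2 + 4 + 1 + 2 + 1 + 3 + 4 = 18.
Draw number 18 + 1 = 19 must push one box to 5.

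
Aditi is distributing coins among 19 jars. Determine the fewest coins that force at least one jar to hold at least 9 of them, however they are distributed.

153

With 152 coins one could put exactly 8 in each of the 19 jars, and no jar would reach 9.
One more coin must land in a jar that already has 8, giving it 9.
So 19 × 8 + 1 = 153 coins are required.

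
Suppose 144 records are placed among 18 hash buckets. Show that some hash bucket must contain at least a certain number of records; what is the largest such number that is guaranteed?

8

The 18 hash buckets are the holes and the 144 records are the pigeons.
If every hash bucket held at most 7 records, the total would be at most 18 × 7 = 126, which is less than 144.
So some hash bucket holds at least ⌈144/18⌉ = 8 records.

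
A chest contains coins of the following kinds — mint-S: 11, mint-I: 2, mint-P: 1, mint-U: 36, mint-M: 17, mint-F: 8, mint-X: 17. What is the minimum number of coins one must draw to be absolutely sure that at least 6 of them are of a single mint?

By pigeonhole, put each drawn coin into a box by mint. The largest draw with every box below 6 takes min(count, 5) from each mint; mints with fewer than 5 contribute all they have.
Σ min(cᵢ, 5) = 5 + 2 + 1 + 5 + 5 + 5 + 5 = 28.
Draw number 28 + 1 = 29 must push one box to 6.

29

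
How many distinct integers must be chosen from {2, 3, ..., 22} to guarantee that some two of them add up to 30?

15

A set avoiding the sum 30 can contain at most one of each pair {x, 30−x}, plus the 7 elements whose complement lies outside the range or equal to its own complement.
The integers 2, …, 15 (14 of them) are such a set: any two sum to at least 2+3 = 5 and at most 14+15 = 29 < 30.
Pigeonhole: any 15th integer completes one of the 7 pairs, so 15 choices force a sum of 30.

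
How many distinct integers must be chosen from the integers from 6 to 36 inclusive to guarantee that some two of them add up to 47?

Two chosen integers sum to 47 exactly when both halves of some pair {x, 47−x} with 11 ≤ x ≤ 47−x ≤ 36 are chosen — 13 such pairs.
The remaining 5 elements (those with no distinct partner in range) can never complete a 47-sum, so the worst case takes all of them and one from each pair: 5 + 13 = 18.
The 19th integer has to be the second member of some pair, so 18 + 1 = 19.

19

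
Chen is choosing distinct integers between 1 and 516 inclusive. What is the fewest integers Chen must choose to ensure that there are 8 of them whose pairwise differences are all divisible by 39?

274

Integers whose pairwise differences are multiples of 39 are exactly those sharing a remainder mod 39. The 39 residue classes mod 39 are the pigeonholes.
With 273 integers one could put 7 in each residue class and have no class reach 8.
The 274th integer pushes some class to 8, so 39·7 + 1 = 274.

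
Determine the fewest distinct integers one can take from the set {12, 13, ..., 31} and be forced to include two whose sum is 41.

A set avoiding the sum 41 can contain at most one of each pair {x, 41−x}, plus the 2 elements whose complement lies outside the range.
The integers 21, …, 31 (11 of them) are such a set: any two sum to at least 21+22 = 43 > 41.
By the pigeonhole principle, any 12th integer completes one of the 9 pairs, so 12 choices force a sum of 41.

12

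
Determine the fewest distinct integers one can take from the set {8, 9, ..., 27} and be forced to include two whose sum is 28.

15

Two chosen integers sum to 28 exactly when both halves of some pair {x, 28−x} with 8 ≤ x ≤ 28−x ≤ 20 are chosen — 6 such pairs.
The remaining 8 elements (those with no distinct partner in range) can never complete a 28-sum, so the worst case takes all of them and one from each pair: 8 + 6 = 14.
By the pigeonhole principle, the 15th integer has to be the second member of some pair, so 14 + 1 = 15.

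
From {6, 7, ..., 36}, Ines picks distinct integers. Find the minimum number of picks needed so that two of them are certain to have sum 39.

Two chosen integers sum to 39 exactly when both halves of some pair {x, 39−x} with 6 ≤ x ≤ 39−x ≤ 33 are chosen — 14 such pairs.
The remaining 3 elements (those with no distinct partner in range) can never complete a 39-sum, so the worst case takes all of them and one from each pair: 3 + 14 = 17.
The 18th integer has to be the second member of some pair, so 17 + 1 = 18.

18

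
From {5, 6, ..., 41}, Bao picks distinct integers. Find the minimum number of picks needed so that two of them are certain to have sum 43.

21

Two chosen integers sum to 43 exactly when both halves of some pair {x, 43−x} with 5 ≤ x ≤ 43−x ≤ 38 are chosen — 17 such pairs.
The remaining 3 elements (those with no distinct partner in range) can never complete a 43-sum, so the worst case takes all of them and one from each pair: 3 + 17 = 20.
Pigeonhole: the 21st integer has to be the second member of some pair, so 20 + 1 = 21.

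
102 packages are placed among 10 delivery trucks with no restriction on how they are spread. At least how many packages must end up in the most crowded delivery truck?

The 10 delivery trucks are the holes and the 102 packages are the pigeons.
If every delivery truck held at most 10 packages, the total would be at most 10 × 10 = 100, which is less than 102.
So some delivery truck holds at least ⌈102/10⌉ = 11 packages.

11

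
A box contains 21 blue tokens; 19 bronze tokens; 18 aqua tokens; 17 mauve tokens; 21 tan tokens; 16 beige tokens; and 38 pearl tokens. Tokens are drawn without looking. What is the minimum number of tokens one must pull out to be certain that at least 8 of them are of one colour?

Put each drawn token into a box by colour. The largest draw with every box below 8 takes min(count, 7) from each colour.
Σ min(cᵢ, 7) = 7 + 7 + 7 + 7 + 7 + 7 + 7 = 49.
Draw number 49 + 1 = 50 must push one box to 8.

50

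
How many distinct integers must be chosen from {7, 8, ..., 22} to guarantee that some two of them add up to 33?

Group the elements by complementary pair {x, 33−x}: {11,22}, {12,21}, {13,20}, …, giving 6 two-element pairs and 4 integers whose partner 33−x falls outside [7,22].
By the pigeonhole principle, treating each of those 10 groups as a pigeonhole, one can pick one integer per group — 10 integers — with no two summing to 33.
The 11th integer lands in an occupied pair, forcing a sum of 33.

11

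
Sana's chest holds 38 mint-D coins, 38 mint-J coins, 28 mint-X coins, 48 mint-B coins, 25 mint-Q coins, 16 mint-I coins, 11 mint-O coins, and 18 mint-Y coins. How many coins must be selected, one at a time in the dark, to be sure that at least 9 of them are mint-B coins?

183

In the worst case for collecting mint-B coins, every non-mint-B coin comes out first.
There are 38 + 38 + 28 + 25 + 16 + 11 + 18 = 174 non-mint-B coins altogether.
After those, each further coin must be mint-B, so 174 + 9 = 183 draws guarantee 9 mint-B coins.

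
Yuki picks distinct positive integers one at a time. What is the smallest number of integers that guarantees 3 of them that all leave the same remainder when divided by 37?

75

The 37 residue classes mod 37 are the pigeonholes.
With 74 integers one could put 2 in each residue class and have no class reach 3.
The 75th integer pushes some class to 3, so 37·2 + 1 = 75.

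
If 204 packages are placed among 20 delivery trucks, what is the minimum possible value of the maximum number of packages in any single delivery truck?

11

By pigeonhole, the 20 delivery trucks are the holes and the 204 packages are the pigeons.
If every delivery truck held at most 10 packages, the total would be at most 20 × 10 = 200, which is less than 204.
So some delivery truck holds at least ⌈204/20⌉ = 11 packages.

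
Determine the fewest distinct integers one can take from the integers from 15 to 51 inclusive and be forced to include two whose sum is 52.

27

A set avoiding the sum 52 can contain at most one of each pair {x, 52−x}, plus the 15 elements whose complement lies outside the range or equal to its own complement.
The integers 26, …, 51 (26 of them) are such a set: any two sum to at least 26+27 = 53 > 52.
Any 27th integer completes one of the 11 pairs, so 27 choices force a sum of 52.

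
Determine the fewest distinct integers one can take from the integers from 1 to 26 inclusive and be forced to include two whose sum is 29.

15

Two chosen integers sum to 29 exactly when both halves of some pair {x, 29−x} with 3 ≤ x ≤ 29−x ≤ 26 are chosen — 12 such pairs.
The remaining 2 elements (those with no distinct partner in range) can never complete a 29-sum, so the worst case takes all of them and one from each pair: 2 + 12 = 14.
The 15th integer has to be the second member of some pair, so 14 + 1 = 15.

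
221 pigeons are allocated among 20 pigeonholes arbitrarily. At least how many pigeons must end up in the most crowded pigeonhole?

By the pigeonhole principle, the 20 pigeonholes are the holes and the 221 pigeons are the pigeons.
If every pigeonhole held at most 11 pigeons, the total would be at most 20 × 11 = 220, which is less than 221.
So some pigeonhole holds at least ⌈221/20⌉ = 12 pigeons.

12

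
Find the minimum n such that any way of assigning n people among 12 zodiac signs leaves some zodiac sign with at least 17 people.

With 192 people one could put exactly 16 in each of the 12 zodiac signs, and no zodiac sign would reach 17.
One more person must land in a zodiac sign that already has 16, giving it 17.
So 12 × 16 + 1 = 193 people are required.

193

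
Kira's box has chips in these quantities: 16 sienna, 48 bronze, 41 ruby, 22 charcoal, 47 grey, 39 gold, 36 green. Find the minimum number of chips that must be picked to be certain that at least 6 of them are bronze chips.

207

In the worst case for collecting bronze chips, every non-bronze chip comes out first.
There are 16 + 41 + 22 + 47 + 39 + 36 = 201 non-bronze chips altogether.
After those, each further chip must be bronze, so 201 + 6 = 207 draws guarantee 6 bronze chips.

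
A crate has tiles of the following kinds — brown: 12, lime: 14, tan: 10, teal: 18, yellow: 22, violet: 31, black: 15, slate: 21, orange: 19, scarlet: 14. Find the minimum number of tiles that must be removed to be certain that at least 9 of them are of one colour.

By the pigeonhole principle, put each drawn tile into a box by colour. The largest draw with every box below 9 takes min(count, 8) from each colour.
Σ min(cᵢ, 8) = 8 + 8 + 8 + 8 + 8 + 8 + 8 + 8 + 8 + 8 = 80.
Draw number 80 + 1 = 81 must push one box to 9.

81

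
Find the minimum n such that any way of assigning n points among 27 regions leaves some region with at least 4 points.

With 81 points one could put exactly 3 in each of the 27 regions, and no region would reach 4.
One more point must land in a region that already has 3, giving it 4.
So 27 × 3 + 1 = 82 points are required.

82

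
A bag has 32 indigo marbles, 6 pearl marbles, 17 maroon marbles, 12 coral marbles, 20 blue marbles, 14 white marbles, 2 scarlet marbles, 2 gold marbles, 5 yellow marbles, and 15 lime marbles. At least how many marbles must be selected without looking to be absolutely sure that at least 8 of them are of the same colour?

58

By the pigeonhole principle, the 10 colours are the holes; the marbles drawn are the pigeons.
To avoid 8 of any one colour, the worst case takes at most 7 of each colour, or every marble of a colour that has fewer than 7.
That gives 7 + 6 + 7 + 7 + 7 + 7 + 2 + 2 + 5 + 7 = 57 marbles with no colour reaching 8.
The next marble forces some colour to 8, so 57 + 1 = 58.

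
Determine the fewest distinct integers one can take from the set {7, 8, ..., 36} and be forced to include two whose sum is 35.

Group the elements by complementary pair {x, 35−x}: {7,28}, {8,27}, {9,26}, …, giving 11 two-element pairs and 8 integers whose partner 35−x falls outside [7,36].
By the pigeonhole principle, treating each of those 19 groups as a pigeonhole, one can pick one integer per group — 19 integers — with no two summing to 35.
The 20th integer lands in an occupied pair, forcing a sum of 35.

20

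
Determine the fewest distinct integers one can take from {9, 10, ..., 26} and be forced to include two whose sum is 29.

13

Group the elements by complementary pair {x, 29−x}: {9,20}, {10,19}, {11,18}, …, giving 6 two-element pairs and 6 integers whose partner 29−x falls outside [9,26].
Treating each of those 12 groups as a pigeonhole, one can pick one integer per group — 12 integers — with no two summing to 29.
The 13th integer lands in an occupied pair, forcing a sum of 29.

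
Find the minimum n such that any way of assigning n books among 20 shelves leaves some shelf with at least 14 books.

261

With 260 books one could put exactly 13 in each of the 20 shelves, and no shelf would reach 14.
By pigeonhole, one more book must land in a shelf that already has 13, giving it 14.
So 20 × 13 + 1 = 261 books are required.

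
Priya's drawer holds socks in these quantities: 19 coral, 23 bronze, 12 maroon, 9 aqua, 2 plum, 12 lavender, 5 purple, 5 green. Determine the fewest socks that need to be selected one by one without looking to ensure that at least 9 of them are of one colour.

53

An adversary could hand out at most 8 socks per colour (plum, purple, green run out sooner): 8 + 8 + 8 + 8 + 2 + 8 + 5 + 5 = 52 socks and still no colour has 9.
One more sock lands in a colour already at 8, so 53 draws are enough and 52 are not.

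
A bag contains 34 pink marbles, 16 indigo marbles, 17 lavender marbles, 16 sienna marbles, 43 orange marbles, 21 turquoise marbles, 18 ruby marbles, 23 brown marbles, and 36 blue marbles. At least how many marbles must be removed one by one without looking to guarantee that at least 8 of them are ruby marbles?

In the worst case for collecting ruby marbles, every non-ruby marble comes out first.
There are 34 + 16 + 17 + 16 + 43 + 21 + 23 + 36 = 206 non-ruby marbles altogether.
After those, each further marble must be ruby, so 206 + 8 = 214 draws guarantee 8 ruby marbles.

214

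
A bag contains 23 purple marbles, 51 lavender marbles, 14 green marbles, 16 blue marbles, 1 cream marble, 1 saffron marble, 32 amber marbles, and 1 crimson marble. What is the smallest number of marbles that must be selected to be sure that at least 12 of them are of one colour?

59

The 8 colours are the holes; the marbles drawn are the pigeons.
To avoid 12 of any one colour, the worst case takes at most 11 of each colour, or every marble of a colour that has fewer than 11.
That gives 11 + 11 + 11 + 11 + 1 + 1 + 11 + 1 = 58 marbles with no colour reaching 12.
The next marble forces some colour to 12, so 58 + 1 = 59.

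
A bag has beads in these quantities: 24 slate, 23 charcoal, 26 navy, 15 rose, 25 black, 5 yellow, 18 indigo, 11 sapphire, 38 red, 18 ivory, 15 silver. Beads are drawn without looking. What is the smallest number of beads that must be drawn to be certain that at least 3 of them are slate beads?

In the worst case for collecting slate beads, every non-slate bead comes out first.
There are 23 + 26 + 15 + 25 + 5 + 18 + 11 + 38 + 18 + 15 = 194 non-slate beads altogether.
After those, each further bead must be slate, so 194 + 3 = 197 draws guarantee 3 slate beads.

197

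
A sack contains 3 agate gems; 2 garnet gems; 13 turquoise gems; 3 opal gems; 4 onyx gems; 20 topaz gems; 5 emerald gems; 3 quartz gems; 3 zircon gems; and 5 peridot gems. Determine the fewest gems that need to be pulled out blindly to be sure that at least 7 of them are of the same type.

41

The 10 types are the holes; the gems drawn are the pigeons.
To avoid 7 of any one type, the worst case takes at most 6 of each type, or every gem of a type that has fewer than 6.
That gives 3 + 2 + 6 + 3 + 4 + 6 + 5 + 3 + 3 + 5 = 40 gems with no type reaching 7.
The next gem forces some type to 7, so 40 + 1 = 41.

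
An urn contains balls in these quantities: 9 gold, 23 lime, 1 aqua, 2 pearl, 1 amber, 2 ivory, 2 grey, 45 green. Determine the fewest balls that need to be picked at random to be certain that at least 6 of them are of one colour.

An adversary could hand out at most 5 balls per colour (5 colours run out sooner): 5 + 5 + 1 + 2 + 1 + 2 + 2 + 5 = 23 balls and still no colour has 6.
One more ball lands in a colour already at 5, so 24 draws are enough and 23 are not.

24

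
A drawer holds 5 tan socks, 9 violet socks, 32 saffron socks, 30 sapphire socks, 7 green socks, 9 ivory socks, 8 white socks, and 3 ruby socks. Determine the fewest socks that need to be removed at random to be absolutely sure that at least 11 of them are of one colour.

62

Put each drawn sock into a box by colour. The largest draw with every box below 11 takes min(count, 10) from each colour; colours with fewer than 10 contribute all they have.
Σ min(cᵢ, 10) = 5 + 9 + 10 + 10 + 7 + 9 + 8 + 3 = 61.
Draw number 61 + 1 = 62 must push one box to 11.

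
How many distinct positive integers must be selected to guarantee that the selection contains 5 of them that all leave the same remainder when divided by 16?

65

The 16 residue classes mod 16 are the pigeonholes.
With 64 integers one could put 4 in each residue class and have no class reach 5.
The 65th integer pushes some class to 5, so 16·4 + 1 = 65.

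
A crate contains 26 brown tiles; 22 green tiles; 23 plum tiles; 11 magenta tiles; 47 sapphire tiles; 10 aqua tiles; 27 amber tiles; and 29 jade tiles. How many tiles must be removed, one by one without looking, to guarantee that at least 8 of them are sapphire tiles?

156

In the worst case for collecting sapphire tiles, every non-sapphire tile comes out first.
There are 26 + 22 + 23 + 11 + 10 + 27 + 29 = 148 non-sapphire tiles altogether.
After those, each further tile must be sapphire, so 148 + 8 = 156 draws guarantee 8 sapphire tiles.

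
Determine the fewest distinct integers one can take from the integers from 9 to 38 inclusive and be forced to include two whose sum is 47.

16

A set avoiding the sum 47 can contain at most one of each pair {x, 47−x}.
The integers 24, …, 38 (15 of them) are such a set: any two sum to at least 24+25 = 49 > 47.
Any 16th integer completes one of the 15 pairs, so 16 choices force a sum of 47.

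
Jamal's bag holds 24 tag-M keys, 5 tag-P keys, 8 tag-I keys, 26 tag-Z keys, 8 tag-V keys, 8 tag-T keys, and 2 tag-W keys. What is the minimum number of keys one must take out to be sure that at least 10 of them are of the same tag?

50

Pigeonhole: the 7 tags are the holes; the keys drawn are the pigeons.
To avoid 10 of any one tag, the worst case takes at most 9 of each tag, or every key of a tag that has fewer than 9.
That gives 9 + 5 + 8 + 9 + 8 + 8 + 2 = 49 keys with no tag reaching 10.
The next key forces some tag to 10, so 49 + 1 = 50.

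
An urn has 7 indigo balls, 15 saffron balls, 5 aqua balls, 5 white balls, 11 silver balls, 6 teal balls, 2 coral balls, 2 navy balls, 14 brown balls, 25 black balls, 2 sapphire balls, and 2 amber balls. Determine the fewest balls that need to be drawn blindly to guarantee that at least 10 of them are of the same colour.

Put each drawn ball into a box by colour. The largest draw with every box below 10 takes min(count, 9) from each colour; colours with fewer than 9 contribute all they have.
Σ min(cᵢ, 9) = 7 + 9 + 5 + 5 + 9 + 6 + 2 + 2 + 9 + 9 + 2 + 2 = 67.
Draw number 67 + 1 = 68 must push one box to 10.

68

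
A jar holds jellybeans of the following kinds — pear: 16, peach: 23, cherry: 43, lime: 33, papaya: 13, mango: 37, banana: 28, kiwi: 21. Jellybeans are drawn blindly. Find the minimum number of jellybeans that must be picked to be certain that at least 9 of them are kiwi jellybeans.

202

In the worst case for collecting kiwi jellybeans, every non-kiwi jellybean comes out first.
There are 16 + 23 + 43 + 33 + 13 + 37 + 28 = 193 non-kiwi jellybeans altogether.
After those, each further jellybean must be kiwi, so 193 + 9 = 202 draws guarantee 9 kiwi jellybeans.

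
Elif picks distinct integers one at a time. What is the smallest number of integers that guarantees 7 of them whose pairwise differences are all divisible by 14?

Integers whose pairwise differences are multiples of 14 are exactly those sharing a remainder mod 14. By pigeonhole, the 14 residue classes mod 14 are the pigeonholes.
With 84 integers one could put 6 in each residue class and have no class reach 7.
The 85th integer pushes some class to 7, so 14·6 + 1 = 85.

85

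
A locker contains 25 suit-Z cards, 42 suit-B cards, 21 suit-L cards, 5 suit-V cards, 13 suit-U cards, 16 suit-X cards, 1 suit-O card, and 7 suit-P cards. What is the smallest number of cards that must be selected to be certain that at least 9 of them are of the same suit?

Put each drawn card into a box by suit. The largest draw with every box below 9 takes min(count, 8) from each suit; suits with fewer than 8 contribute all they have.
Σ min(cᵢ, 8) = 8 + 8 + 8 + 5 + 8 + 8 + 1 + 7 = 53.
Draw number 53 + 1 = 54 must push one box to 9.

54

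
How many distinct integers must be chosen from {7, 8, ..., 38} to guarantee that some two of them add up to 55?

A set avoiding the sum 55 can contain at most one of each pair {x, 55−x}, plus the 10 elements whose complement lies outside the range.
The integers 7, …, 27 (21 of them) are such a set: any two sum to at least 7+8 = 15 and at most 26+27 = 53 < 55.
Any 22nd integer completes one of the 11 pairs, so 22 choices force a sum of 55.

22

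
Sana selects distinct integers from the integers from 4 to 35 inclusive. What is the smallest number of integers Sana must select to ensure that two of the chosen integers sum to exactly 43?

19

Two chosen integers sum to 43 exactly when both halves of some pair {x, 43−x} with 8 ≤ x ≤ 43−x ≤ 35 are chosen — 14 such pairs.
The remaining 4 elements (those with no distinct partner in range) can never complete a 43-sum, so the worst case takes all of them and one from each pair: 4 + 14 = 18.
The 19th integer has to be the second member of some pair, so 18 + 1 = 19.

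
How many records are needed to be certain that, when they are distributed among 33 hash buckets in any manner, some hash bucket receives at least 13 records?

397

With 396 records one could put exactly 12 in each of the 33 hash buckets, and no hash bucket would reach 13.
Pigeonhole: one more record must land in a hash bucket that already has 12, giving it 13.
So 33 × 12 + 1 = 397 records are required.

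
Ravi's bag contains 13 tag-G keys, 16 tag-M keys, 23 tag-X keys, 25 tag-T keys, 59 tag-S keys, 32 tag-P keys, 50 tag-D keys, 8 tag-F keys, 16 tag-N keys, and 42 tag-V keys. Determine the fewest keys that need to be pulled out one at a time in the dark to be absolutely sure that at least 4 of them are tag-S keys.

229

In the worst case for collecting tag-S keys, every non-tag-S key comes out first.
There are 13 + 16 + 23 + 25 + 32 + 50 + 8 + 16 + 42 = 225 non-tag-S keys altogether.
After those, each further key must be tag-S, so 225 + 4 = 229 draws guarantee 4 tag-S keys.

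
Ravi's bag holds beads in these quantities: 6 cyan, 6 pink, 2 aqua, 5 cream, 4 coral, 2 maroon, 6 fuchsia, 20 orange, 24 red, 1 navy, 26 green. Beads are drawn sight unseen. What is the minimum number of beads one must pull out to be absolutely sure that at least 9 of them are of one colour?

57

An adversary could hand out at most 8 beads per colour (8 colours run out sooner): 6 + 6 + 2 + 5 + 4 + 2 + 6 + 8 + 8 + 1 + 8 = 56 beads and still no colour has 9.
By pigeonhole, one more bead lands in a colour already at 8, so 57 draws are enough and 56 are not.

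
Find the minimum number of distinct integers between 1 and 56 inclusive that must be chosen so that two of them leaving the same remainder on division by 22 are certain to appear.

The 22 residue classes mod 22 are the pigeonholes.
With 22 integers one could put 1 in each residue class and have no class reach 2.
The 23rd integer pushes some class to 2, so 22·1 + 1 = 23.

23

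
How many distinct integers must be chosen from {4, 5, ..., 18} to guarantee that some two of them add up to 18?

Two chosen integers sum to 18 exactly when both halves of some pair {x, 18−x} with 4 ≤ x ≤ 18−x ≤ 14 are chosen — 5 such pairs.
The remaining 5 elements (those with no distinct partner in range) can never complete a 18-sum, so the worst case takes all of them and one from each pair: 5 + 5 = 10.
The 11th integer has to be the second member of some pair, so 10 + 1 = 11.

11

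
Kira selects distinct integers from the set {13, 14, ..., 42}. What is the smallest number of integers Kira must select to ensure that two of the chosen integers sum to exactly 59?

Two chosen integers sum to 59 exactly when both halves of some pair {x, 59−x} with 17 ≤ x ≤ 59−x ≤ 42 are chosen — 13 such pairs.
The remaining 4 elements (those with no distinct partner in range) can never complete a 59-sum, so the worst case takes all of them and one from each pair: 4 + 13 = 17.
The 18th integer has to be the second member of some pair, so 17 + 1 = 18.

18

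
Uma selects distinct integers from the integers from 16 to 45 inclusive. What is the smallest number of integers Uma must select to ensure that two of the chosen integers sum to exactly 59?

Group the elements by complementary pair {x, 59−x}: {16,43}, {17,42}, {18,41}, …, giving 14 two-element pairs and 2 integers whose partner 59−x falls outside [16,45].
By pigeonhole, treating each of those 16 groups as a pigeonhole, one can pick one integer per group — 16 integers — with no two summing to 59.
The 17th integer lands in an occupied pair, forcing a sum of 59.

17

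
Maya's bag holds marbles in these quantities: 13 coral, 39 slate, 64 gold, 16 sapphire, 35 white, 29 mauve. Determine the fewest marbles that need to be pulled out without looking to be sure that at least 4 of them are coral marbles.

187

In the worst case for collecting coral marbles, every non-coral marble comes out first.
There are 39 + 64 + 16 + 35 + 29 = 183 non-coral marbles altogether.
After those, each further marble must be coral, so 183 + 4 = 187 draws guarantee 4 coral marbles.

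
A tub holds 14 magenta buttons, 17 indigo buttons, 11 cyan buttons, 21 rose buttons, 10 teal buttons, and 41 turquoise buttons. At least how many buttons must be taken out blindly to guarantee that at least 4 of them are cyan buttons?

In the worst case for collecting cyan buttons, every non-cyan button comes out first.
There are 14 + 17 + 21 + 10 + 41 = 103 non-cyan buttons altogether.
After those, each further button must be cyan, so 103 + 4 = 107 draws guarantee 4 cyan buttons.

107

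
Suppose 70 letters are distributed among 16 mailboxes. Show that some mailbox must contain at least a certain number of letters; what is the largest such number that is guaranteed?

By pigeonhole, the 16 mailboxes are the holes and the 70 letters are the pigeons.
If every mailbox held at most 4 letters, the total would be at most 16 × 4 = 64, which is less than 70.
So some mailbox holds at least ⌈70/16⌉ = 5 letters.

5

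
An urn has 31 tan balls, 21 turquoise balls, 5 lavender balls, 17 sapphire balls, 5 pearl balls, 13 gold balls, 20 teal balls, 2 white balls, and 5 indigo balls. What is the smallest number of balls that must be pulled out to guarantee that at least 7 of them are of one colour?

48

Put each drawn ball into a box by colour. The largest draw with every box below 7 takes min(count, 6) from each colour; colours with fewer than 6 contribute all they have.
Σ min(cᵢ, 6) = 6 + 6 + 5 + 6 + 5 + 6 + 6 + 2 + 5 = 47.
Draw number 47 + 1 = 48 must push one box to 7.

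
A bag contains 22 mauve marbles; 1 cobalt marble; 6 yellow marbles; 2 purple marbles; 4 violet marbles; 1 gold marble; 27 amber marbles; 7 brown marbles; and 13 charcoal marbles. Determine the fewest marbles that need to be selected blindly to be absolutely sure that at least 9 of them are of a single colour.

By the pigeonhole principle, put each drawn marble into a box by colour. The largest draw with every box below 9 takes min(count, 8) from each colour; colours with fewer than 8 contribute all they have.
Σ min(cᵢ, 8) = 8 + 1 + 6 + 2 + 4 + 1 + 8 + 7 + 8 = 45.
Draw number 45 + 1 = 46 must push one box to 9.

46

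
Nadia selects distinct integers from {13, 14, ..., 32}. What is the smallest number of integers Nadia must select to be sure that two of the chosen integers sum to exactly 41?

A set avoiding the sum 41 can contain at most one of each pair {x, 41−x}, plus the 4 elements whose complement lies outside the range.
The integers 21, …, 32 (12 of them) are such a set: any two sum to at least 21+22 = 43 > 41.
Any 13th integer completes one of the 8 pairs, so 13 choices force a sum of 41.

13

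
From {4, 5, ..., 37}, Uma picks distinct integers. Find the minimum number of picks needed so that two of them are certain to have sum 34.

Two chosen integers sum to 34 exactly when both halves of some pair {x, 34−x} with 4 ≤ x ≤ 34−x ≤ 30 are chosen — 13 such pairs.
The remaining 8 elements (those with no distinct partner in range) can never complete a 34-sum, so the worst case takes all of them and one from each pair: 8 + 13 = 21.
By the pigeonhole principle, the 22nd integer has to be the second member of some pair, so 21 + 1 = 22.

22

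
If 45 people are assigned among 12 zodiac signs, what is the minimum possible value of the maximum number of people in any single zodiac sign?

The 12 zodiac signs are the holes and the 45 people are the pigeons.
If every zodiac sign held at most 3 people, the total would be at most 12 × 3 = 36, which is less than 45.
So some zodiac sign holds at least ⌈45/12⌉ = 4 people.

4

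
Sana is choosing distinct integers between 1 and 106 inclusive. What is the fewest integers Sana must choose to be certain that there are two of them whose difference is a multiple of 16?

Integers whose pairwise differences are multiples of 16 are exactly those sharing a remainder mod 16. By the pigeonhole principle, the 16 residue classes mod 16 are the pigeonholes.
With 16 integers one could put 1 in each residue class and have no class reach 2.
The 17th integer pushes some class to 2, so 16·1 + 1 = 17.

17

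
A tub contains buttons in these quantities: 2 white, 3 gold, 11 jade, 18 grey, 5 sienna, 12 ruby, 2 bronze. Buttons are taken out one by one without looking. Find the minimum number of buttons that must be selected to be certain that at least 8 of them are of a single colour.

34

An adversary could hand out at most 7 buttons per colour (4 colours run out sooner): 2 + 3 + 7 + 7 + 5 + 7 + 2 = 33 buttons and still no colour has 8.
By pigeonhole, one more button lands in a colour already at 7, so 34 draws are enough and 33 are not.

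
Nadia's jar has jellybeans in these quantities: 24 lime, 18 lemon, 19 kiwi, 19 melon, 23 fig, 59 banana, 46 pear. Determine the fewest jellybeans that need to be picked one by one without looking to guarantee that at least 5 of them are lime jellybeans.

In the worst case for collecting lime jellybeans, every non-lime jellybean comes out first.
There are 18 + 19 + 19 + 23 + 59 + 46 = 184 non-lime jellybeans altogether.
After those, each further jellybean must be lime, so 184 + 5 = 189 draws guarantee 5 lime jellybeans.

189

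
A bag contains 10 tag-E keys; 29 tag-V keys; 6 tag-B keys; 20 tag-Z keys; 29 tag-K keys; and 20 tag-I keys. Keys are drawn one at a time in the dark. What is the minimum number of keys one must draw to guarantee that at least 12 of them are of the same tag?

An adversary could hand out at most 11 keys per tag (tag-E, tag-B run out sooner): 10 + 11 + 6 + 11 + 11 + 11 = 60 keys and still no tag has 12.
Pigeonhole: one more key lands in a tag already at 11, so 61 draws are enough and 60 are not.

61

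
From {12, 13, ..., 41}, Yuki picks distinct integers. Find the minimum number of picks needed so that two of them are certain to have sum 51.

Group the elements by complementary pair {x, 51−x}: {12,39}, {13,38}, {14,37}, …, giving 14 two-element pairs and 2 integers whose partner 51−x falls outside [12,41].
By the pigeonhole principle, treating each of those 16 groups as a pigeonhole, one can pick one integer per group — 16 integers — with no two summing to 51.
The 17th integer lands in an occupied pair, forcing a sum of 51.

17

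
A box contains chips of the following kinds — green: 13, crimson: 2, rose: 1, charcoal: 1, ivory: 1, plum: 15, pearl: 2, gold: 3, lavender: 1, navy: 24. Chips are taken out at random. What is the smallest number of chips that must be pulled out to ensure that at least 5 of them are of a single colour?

24

By the pigeonhole principle, the 10 colours are the holes; the chips drawn are the pigeons.
To avoid 5 of any one colour, the worst case takes at most 4 of each colour, or every chip of a colour that has fewer than 4.
That gives 4 + 2 + 1 + 1 + 1 + 4 + 2 + 3 + 1 + 4 = 23 chips with no colour reaching 5.
The next chip forces some colour to 5, so 23 + 1 = 24.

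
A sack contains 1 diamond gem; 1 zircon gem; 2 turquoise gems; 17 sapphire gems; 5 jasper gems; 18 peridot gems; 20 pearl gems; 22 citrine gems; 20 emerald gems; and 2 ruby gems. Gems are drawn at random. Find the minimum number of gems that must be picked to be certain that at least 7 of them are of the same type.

42

The 10 types are the holes; the gems drawn are the pigeons.
To avoid 7 of any one type, the worst case takes at most 6 of each type, or every gem of a type that has fewer than 6.
That gives 1 + 1 + 2 + 6 + 5 + 6 + 6 + 6 + 6 + 2 = 41 gems with no type reaching 7.
The next gem forces some type to 7, so 41 + 1 = 42.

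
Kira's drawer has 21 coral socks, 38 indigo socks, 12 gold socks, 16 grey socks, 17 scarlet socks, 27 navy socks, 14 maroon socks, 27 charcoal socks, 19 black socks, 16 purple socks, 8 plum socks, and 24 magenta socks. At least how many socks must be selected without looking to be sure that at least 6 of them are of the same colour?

61

Put each drawn sock into a box by colour. The largest draw with every box below 6 takes min(count, 5) from each colour.
Σ min(cᵢ, 5) = 5 + 5 + 5 + 5 + 5 + 5 + 5 + 5 + 5 + 5 + 5 + 5 = 60.
Draw number 60 + 1 = 61 must push one box to 6.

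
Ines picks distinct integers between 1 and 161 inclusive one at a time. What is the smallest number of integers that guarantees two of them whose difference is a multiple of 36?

37

Integers whose pairwise differences are multiples of 36 are exactly those sharing a remainder mod 36. The 36 residue classes mod 36 are the pigeonholes.
With 36 integers one could put 1 in each residue class and have no class reach 2.
The 37th integer pushes some class to 2, so 36·1 + 1 = 37.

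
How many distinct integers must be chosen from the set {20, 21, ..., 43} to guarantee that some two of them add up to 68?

Two chosen integers sum to 68 exactly when both halves of some pair {x, 68−x} with 25 ≤ x ≤ 68−x ≤ 43 are chosen — 9 such pairs.
The remaining 6 elements (those with no distinct partner in range) can never complete a 68-sum, so the worst case takes all of them and one from each pair: 6 + 9 = 15.
By pigeonhole, the 16th integer has to be the second member of some pair, so 15 + 1 = 16.

16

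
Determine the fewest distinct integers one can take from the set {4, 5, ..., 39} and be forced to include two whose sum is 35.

Two chosen integers sum to 35 exactly when both halves of some pair {x, 35−x} with 4 ≤ x ≤ 35−x ≤ 31 are chosen — 14 such pairs.
The remaining 8 elements (those with no distinct partner in range) can never complete a 35-sum, so the worst case takes all of them and one from each pair: 8 + 14 = 22.
The 23rd integer has to be the second member of some pair, so 22 + 1 = 23.

23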